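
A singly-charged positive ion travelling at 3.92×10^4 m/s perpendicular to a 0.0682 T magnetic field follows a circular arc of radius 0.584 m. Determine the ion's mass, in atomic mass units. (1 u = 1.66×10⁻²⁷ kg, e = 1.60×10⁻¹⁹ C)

m ≈ 97.9 u

qvB = mv²/r ⇒ m = qBr/v.
m = (1×1.60×10^-19)(0.0682)(0.584) / (3.92×10^4) = 1.63×10^-25 kg = 97.9 u.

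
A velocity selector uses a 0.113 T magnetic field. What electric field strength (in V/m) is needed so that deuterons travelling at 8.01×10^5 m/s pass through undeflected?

E ≈ 9.05×10^4 V/m

qE = qvB ⇒ E = vB = (8.01×10^5)(0.113) = 9.05×10^4 V/m.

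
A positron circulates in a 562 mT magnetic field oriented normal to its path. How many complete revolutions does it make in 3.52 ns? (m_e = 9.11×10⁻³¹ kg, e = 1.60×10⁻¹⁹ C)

N = 55

T = 2πm/(qB) = 2π(9.11×10^-31) / [(1×1.60×10^-19)(0.562)] = 6.3656×10^-11 s.
N = t/T = 3.52×10^-9 / 6.3656×10^-11 ≈ 55.30, so 55 complete revolutions.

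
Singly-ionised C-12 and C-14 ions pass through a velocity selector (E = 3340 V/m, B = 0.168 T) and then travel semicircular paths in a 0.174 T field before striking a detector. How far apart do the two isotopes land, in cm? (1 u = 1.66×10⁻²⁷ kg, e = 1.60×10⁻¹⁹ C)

Both emerge at v = E/B₁ = 1.99×10^4 m/s.
r = mv/(qB₂), so r₁ = 0.01423 m and r₂ = 0.01660 m, giving Δr = 2.37×10^-3 m.
After a semicircle each ion lands a diameter 2r from the entry slit, so the separation is 2Δr = 4.74×10^-3 m.

Δd ≈ 0.474 cm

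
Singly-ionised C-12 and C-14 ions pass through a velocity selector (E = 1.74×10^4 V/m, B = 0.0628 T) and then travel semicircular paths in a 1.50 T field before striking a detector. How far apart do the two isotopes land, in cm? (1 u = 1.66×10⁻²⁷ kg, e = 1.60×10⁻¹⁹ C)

Δd ≈ 0.767 cm

Both emerge at v = E/B₁ = 2.77×10^5 m/s.
r = mv/(qB₂), so r₁ = 0.02300 m and r₂ = 0.02683 m, giving Δr = 3.83×10^-3 m.
After a semicircle each ion lands a diameter 2r from the entry slit, so the separation is 2Δr = 7.67×10^-3 m.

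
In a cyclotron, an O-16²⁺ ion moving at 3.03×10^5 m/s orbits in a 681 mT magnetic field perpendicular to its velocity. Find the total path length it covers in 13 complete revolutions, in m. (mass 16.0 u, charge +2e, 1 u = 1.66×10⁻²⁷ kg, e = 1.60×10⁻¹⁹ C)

r = mv/(qB) = 0.0369 m, so one revolution covers 2πr = 0.232 m.
In 13 revolutions: L = 13·2πr = 3.02 m.

L ≈ 3.02 m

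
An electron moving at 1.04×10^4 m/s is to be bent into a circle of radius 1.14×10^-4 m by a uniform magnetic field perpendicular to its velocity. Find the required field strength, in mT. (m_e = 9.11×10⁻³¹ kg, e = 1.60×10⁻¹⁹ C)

qvB = mv²/r gives B = mv/(qr).
B = (9.11×10^-31)(1.04×10^4) / [(1×1.60×10^-19)(1.14×10^-4)] = 5.19×10^-4 T.

B ≈ 0.519 mT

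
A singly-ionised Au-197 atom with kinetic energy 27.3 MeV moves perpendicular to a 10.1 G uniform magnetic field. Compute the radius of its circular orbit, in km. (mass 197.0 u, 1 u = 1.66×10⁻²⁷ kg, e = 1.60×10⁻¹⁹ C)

r ≈ 10.5 km

Convert the energy: K = 27.3 MeV = 4.37×10^-12 J.
v = √(2K/m) = √(2·4.37×10^-12/3.27×10^-25) = 5.17×10^6 m/s.
r = mv/(qB) = (3.27×10^-25)(5.17×10^6) / [(1×1.60×10^-19)(1.01×10^-3)] = 1.05×10^4 m.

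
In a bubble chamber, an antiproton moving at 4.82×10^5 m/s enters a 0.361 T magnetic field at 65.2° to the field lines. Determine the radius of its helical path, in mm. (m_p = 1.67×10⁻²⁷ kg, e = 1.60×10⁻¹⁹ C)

Only the perpendicular component v⊥ = v sin65.2° = 4.38×10^5 m/s is bent by the field.
r = m v⊥ /(qB) = (1.67×10^-27)(4.38×10^5) / [(1×1.60×10^-19)(0.361)] = 0.0127 m.

r ≈ 12.7 mm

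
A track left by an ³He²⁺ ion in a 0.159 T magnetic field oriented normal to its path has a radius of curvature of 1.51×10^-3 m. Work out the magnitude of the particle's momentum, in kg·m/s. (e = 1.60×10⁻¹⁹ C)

p ≈ 7.68×10^-23 kg·m/s

Since qvB = mv²/r, the momentum p = mv = qBr.
p = (2×1.60×10^-19)(0.159)(1.51×10^-3) = 7.68×10^-23 kg·m/s.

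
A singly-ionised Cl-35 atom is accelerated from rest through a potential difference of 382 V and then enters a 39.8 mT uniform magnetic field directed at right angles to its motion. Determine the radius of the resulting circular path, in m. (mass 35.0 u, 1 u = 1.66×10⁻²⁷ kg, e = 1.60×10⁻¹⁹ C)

The kinetic energy gained is K = qV = (1×1.60×10^-19)(382) = 6.11×10^-17 J.
v = √(2K/m) = 4.59×10^4 m/s.
r = mv/(qB) = (5.81×10^-26)(4.59×10^4) / [(1×1.60×10^-19)(0.0398)] = 0.418 m.

r ≈ 0.418 m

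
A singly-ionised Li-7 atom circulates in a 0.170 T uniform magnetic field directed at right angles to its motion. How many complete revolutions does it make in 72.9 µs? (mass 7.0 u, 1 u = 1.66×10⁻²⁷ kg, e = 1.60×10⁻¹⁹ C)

N = 27

T = 2πm/(qB) = 2π(1.162×10^-26) / [(1×1.60×10^-19)(0.170)] = 2.6842×10^-6 s.
N = t/T = 7.29×10^-5 / 2.6842×10^-6 ≈ 27.16, so 27 complete revolutions.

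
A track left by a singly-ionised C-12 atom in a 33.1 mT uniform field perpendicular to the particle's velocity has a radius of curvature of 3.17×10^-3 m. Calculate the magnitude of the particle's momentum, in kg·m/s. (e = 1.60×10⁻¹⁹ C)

p ≈ 1.68×10^-23 kg·m/s

Since qvB = mv²/r, the momentum p = mv = qBr.
p = (1×1.60×10^-19)(0.0331)(3.17×10^-3) = 1.68×10^-23 kg·m/s.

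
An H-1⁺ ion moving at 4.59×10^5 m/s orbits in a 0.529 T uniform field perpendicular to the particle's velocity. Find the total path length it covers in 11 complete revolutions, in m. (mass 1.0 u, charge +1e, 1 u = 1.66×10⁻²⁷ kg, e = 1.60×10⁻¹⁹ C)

L ≈ 0.622 m

r = mv/(qB) = 9.00×10^-3 m, so one revolution covers 2πr = 0.0566 m.
In 11 revolutions: L = 11·2πr = 0.622 m.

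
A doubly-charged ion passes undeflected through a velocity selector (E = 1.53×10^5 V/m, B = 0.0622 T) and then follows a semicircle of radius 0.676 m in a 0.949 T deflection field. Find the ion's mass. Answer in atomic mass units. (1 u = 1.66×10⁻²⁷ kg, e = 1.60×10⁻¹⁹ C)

m ≈ 50.3 u

v = E/B₁ = 2.46×10^6 m/s.
From r = mv/(qB₂), m = qB₂r/v = (2×1.60×10^-19)(0.949)(0.676) / (2.46×10^6) = 8.35×10^-26 kg.
In atomic mass units: m = 8.35×10^-26 / 1.66×10^-27 = 50.3 u.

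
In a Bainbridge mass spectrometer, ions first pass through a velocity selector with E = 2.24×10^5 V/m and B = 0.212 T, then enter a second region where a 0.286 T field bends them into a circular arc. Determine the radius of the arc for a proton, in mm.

r ≈ 38.6 mm

The selector passes v = E/B = 2.24×10^5/0.212 = 1.06×10^6 m/s.
In the deflection region, r = mv/(qB₂) = (1.67×10^-27)(1.06×10^6) / [(1×1.60×10^-19)(0.286)] = 0.0386 m.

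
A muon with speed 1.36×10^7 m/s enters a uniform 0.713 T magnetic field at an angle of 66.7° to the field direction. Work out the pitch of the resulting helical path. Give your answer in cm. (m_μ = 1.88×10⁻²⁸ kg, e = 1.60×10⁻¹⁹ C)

The velocity component along B is v∥ = v cos66.7° = 5.38×10^6 m/s.
The cyclotron period T = 2πm/(qB) = 1.04×10^-8 s is set by m, q, B alone.
Pitch = v∥·T = (5.38×10^6)(1.04×10^-8) = 0.0557 m.

pitch ≈ 5.57 cm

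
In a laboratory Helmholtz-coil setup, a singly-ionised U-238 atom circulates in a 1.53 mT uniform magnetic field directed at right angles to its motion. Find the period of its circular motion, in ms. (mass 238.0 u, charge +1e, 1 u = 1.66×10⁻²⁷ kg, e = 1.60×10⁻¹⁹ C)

The cyclotron period is independent of speed: T = 2πm/(qB).
T = 2π(3.95×10^-25) / [(1×1.60×10^-19)(1.53×10^-3)] = 0.0101 s.

T ≈ 10.1 ms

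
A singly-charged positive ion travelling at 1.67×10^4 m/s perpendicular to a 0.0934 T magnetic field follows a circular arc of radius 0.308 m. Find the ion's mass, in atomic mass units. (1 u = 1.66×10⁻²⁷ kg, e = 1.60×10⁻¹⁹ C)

m ≈ 166 u

qvB = mv²/r ⇒ m = qBr/v.
m = (1×1.60×10^-19)(0.0934)(0.308) / (1.67×10^4) = 2.76×10^-25 kg = 166 u.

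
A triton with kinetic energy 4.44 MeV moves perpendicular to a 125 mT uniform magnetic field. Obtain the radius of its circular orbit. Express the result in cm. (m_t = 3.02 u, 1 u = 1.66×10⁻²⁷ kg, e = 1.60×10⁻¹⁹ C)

r ≈ 422 cm

Convert the energy: K = 4.44 MeV = 7.10×10^-13 J.
v = √(2K/m) = √(2·7.10×10^-13/5.01×10^-27) = 1.68×10^7 m/s.
r = mv/(qB) = (5.01×10^-27)(1.68×10^7) / [(1×1.60×10^-19)(0.125)] = 4.22 m.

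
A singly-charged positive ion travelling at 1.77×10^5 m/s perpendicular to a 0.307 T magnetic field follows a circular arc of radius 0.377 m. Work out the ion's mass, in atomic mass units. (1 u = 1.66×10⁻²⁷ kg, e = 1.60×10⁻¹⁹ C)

m ≈ 63.0 u

qvB = mv²/r ⇒ m = qBr/v.
m = (1×1.60×10^-19)(0.307)(0.377) / (1.77×10^5) = 1.05×10^-25 kg = 63.0 u.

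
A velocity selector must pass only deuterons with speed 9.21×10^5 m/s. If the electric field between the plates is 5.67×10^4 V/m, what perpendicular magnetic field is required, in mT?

B ≈ 61.6 mT

qE = qvB ⇒ B = E/v = (5.67×10^4) / (9.21×10^5) = 0.0616 T.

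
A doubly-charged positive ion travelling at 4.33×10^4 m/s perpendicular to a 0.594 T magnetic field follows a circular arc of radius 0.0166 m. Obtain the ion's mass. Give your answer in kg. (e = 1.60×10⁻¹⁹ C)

m ≈ 7.29×10^-26 kg

qvB = mv²/r ⇒ m = qBr/v.
m = (2×1.60×10^-19)(0.594)(0.0166) / (4.33×10^4) = 7.29×10^-26 kg.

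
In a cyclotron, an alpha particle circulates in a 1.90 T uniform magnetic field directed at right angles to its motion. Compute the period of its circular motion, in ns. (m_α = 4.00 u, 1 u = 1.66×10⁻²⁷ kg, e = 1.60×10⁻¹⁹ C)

The cyclotron period is independent of speed: T = 2πm/(qB).
T = 2π(6.64×10^-27) / [(2×1.60×10^-19)(1.90)] = 6.86×10^-8 s.

T ≈ 68.6 ns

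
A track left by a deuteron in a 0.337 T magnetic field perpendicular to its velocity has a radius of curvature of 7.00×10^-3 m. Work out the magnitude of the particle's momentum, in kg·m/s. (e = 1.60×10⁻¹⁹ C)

Since qvB = mv²/r, the momentum p = mv = qBr.
p = (1×1.60×10^-19)(0.337)(7.00×10^-3) = 3.77×10^-22 kg·m/s.

p ≈ 3.77×10^-22 kg·m/s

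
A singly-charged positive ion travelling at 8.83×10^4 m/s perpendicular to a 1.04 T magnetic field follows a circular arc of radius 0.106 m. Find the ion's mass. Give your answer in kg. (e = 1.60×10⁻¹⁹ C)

qvB = mv²/r ⇒ m = qBr/v.
m = (1×1.60×10^-19)(1.04)(0.106) / (8.83×10^4) = 2.00×10^-25 kg.

m ≈ 2.00×10^-25 kg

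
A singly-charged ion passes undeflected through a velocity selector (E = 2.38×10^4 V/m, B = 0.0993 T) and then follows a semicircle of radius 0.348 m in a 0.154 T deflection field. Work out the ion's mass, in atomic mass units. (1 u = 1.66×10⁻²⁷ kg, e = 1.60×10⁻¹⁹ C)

m ≈ 21.6 u

v = E/B₁ = 2.40×10^5 m/s.
From r = mv/(qB₂), m = qB₂r/v = (1×1.60×10^-19)(0.154)(0.348) / (2.40×10^5) = 3.58×10^-26 kg.
In atomic mass units: m = 3.58×10^-26 / 1.66×10^-27 = 21.6 u.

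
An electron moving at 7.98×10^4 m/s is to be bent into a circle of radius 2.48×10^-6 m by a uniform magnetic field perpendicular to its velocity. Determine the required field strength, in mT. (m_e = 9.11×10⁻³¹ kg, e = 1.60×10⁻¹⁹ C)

qvB = mv²/r gives B = mv/(qr).
B = (9.11×10^-31)(7.98×10^4) / [(1×1.60×10^-19)(2.48×10^-6)] = 0.183 T.

B ≈ 183 mT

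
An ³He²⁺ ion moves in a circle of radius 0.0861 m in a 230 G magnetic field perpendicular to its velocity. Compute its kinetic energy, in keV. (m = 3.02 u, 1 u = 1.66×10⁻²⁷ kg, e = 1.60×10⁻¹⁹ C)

K ≈ 0.250 keV

v = qBr/m = (2×1.60×10^-19)(0.0230)(0.0861) / (5.01×10^-27) = 1.26×10^5 m/s.
K = ½mv² = 0.5·(5.01×10^-27)·(1.26×10^5)² = 4.01×10^-17 J = 0.250 keV.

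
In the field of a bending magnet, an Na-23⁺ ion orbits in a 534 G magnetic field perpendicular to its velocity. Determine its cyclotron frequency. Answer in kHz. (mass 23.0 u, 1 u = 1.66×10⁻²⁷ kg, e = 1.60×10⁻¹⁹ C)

f = qB/(2πm) = (1×1.60×10^-19)(0.0534) / [2π(3.82×10^-26)] = 3.56×10^4 Hz.

f ≈ 35.6 kHz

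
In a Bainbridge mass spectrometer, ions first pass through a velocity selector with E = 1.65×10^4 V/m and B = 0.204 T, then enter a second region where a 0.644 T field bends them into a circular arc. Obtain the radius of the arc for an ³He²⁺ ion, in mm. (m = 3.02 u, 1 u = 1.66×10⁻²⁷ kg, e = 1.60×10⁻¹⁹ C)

The selector passes v = E/B = 1.65×10^4/0.204 = 8.09×10^4 m/s.
In the deflection region, r = mv/(qB₂) = (5.01×10^-27)(8.09×10^4) / [(2×1.60×10^-19)(0.644)] = 1.97×10^-3 m.

r ≈ 1.97 mm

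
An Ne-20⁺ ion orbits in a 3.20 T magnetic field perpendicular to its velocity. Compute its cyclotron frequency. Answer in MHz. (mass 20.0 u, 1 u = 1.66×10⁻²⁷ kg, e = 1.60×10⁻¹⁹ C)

f ≈ 2.45 MHz

f = qB/(2πm) = (1×1.60×10^-19)(3.20) / [2π(3.32×10^-26)] = 2.45×10^6 Hz.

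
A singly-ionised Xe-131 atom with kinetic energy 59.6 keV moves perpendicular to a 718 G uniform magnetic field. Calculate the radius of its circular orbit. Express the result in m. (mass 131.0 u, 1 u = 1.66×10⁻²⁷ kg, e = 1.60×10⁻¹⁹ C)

r ≈ 5.61 m

Convert the energy: K = 59.6 keV = 9.54×10^-15 J.
v = √(2K/m) = √(2·9.54×10^-15/2.17×10^-25) = 2.96×10^5 m/s.
r = mv/(qB) = (2.17×10^-25)(2.96×10^5) / [(1×1.60×10^-19)(0.0718)] = 5.61 m.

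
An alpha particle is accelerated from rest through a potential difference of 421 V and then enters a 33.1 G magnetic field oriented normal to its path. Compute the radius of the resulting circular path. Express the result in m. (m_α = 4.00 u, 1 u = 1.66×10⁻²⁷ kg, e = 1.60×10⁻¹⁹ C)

r ≈ 1.26 m

The kinetic energy gained is K = qV = (2×1.60×10^-19)(421) = 1.35×10^-16 J.
v = √(2K/m) = 2.01×10^5 m/s.
r = mv/(qB) = (6.64×10^-27)(2.01×10^5) / [(2×1.60×10^-19)(3.31×10^-3)] = 1.26 m.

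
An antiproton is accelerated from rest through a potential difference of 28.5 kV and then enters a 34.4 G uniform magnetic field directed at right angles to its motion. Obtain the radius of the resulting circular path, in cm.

r ≈ 709 cm

The kinetic energy gained is K = qV = (1×1.60×10^-19)(2.85×10^4) = 4.56×10^-15 J.
v = √(2K/m) = 2.34×10^6 m/s.
r = mv/(qB) = (1.67×10^-27)(2.34×10^6) / [(1×1.60×10^-19)(3.44×10^-3)] = 7.09 m.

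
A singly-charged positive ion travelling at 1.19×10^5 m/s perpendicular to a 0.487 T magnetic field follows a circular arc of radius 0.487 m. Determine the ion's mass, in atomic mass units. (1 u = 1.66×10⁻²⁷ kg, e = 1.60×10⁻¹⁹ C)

m ≈ 192 u

qvB = mv²/r ⇒ m = qBr/v.
m = (1×1.60×10^-19)(0.487)(0.487) / (1.19×10^5) = 3.19×10^-25 kg = 192 u.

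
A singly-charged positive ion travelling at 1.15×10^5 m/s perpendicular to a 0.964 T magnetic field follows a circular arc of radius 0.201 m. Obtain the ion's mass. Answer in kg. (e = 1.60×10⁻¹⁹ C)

qvB = mv²/r ⇒ m = qBr/v.
m = (1×1.60×10^-19)(0.964)(0.201) / (1.15×10^5) = 2.70×10^-25 kg.

m ≈ 2.70×10^-25 kg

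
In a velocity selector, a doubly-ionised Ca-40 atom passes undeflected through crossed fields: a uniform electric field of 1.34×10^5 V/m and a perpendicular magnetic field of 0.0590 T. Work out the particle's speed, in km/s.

For zero net force, qE = qvB, so v = E/B.
v = (1.34×10^5) / (0.0590) = 2.27×10^6 m/s.

v ≈ 2270 km/s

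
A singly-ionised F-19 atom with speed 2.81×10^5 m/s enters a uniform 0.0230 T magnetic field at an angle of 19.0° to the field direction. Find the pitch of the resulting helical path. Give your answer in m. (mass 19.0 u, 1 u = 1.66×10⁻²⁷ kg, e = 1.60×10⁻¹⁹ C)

pitch ≈ 14.3 m

The velocity component along B is v∥ = v cos19.0° = 2.66×10^5 m/s.
The cyclotron period T = 2πm/(qB) = 5.39×10^-5 s is set by m, q, B alone.
Pitch = v∥·T = (2.66×10^5)(5.39×10^-5) = 14.3 m.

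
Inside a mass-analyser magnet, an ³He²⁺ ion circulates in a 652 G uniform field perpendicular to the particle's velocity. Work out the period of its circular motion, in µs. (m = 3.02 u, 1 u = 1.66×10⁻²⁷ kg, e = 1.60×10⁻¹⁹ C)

T ≈ 1.51 µs

The cyclotron period is independent of speed: T = 2πm/(qB).
T = 2π(5.01×10^-27) / [(2×1.60×10^-19)(0.0652)] = 1.51×10^-6 s.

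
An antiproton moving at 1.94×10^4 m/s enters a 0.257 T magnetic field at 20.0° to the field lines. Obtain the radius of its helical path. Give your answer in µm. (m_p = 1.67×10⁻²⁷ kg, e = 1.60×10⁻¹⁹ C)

Only the perpendicular component v⊥ = v sin20.0° = 6640 m/s is bent by the field.
r = m v⊥ /(qB) = (1.67×10^-27)(6640) / [(1×1.60×10^-19)(0.257)] = 2.69×10^-4 m.

r ≈ 269 µm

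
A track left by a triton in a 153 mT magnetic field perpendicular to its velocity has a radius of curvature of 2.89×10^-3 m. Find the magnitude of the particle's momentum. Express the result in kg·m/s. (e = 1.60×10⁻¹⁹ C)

p ≈ 7.07×10^-23 kg·m/s

Since qvB = mv²/r, the momentum p = mv = qBr.
p = (1×1.60×10^-19)(0.153)(2.89×10^-3) = 7.07×10^-23 kg·m/s.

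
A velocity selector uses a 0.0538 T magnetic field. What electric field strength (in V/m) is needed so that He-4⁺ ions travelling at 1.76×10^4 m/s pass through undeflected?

qE = qvB ⇒ E = vB = (1.76×10^4)(0.0538) = 947 V/m.

E ≈ 947 V/m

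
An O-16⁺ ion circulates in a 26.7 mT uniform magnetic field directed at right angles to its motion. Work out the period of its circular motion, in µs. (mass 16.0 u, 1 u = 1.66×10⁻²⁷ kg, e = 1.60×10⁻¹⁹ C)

The cyclotron period is independent of speed: T = 2πm/(qB).
T = 2π(2.66×10^-26) / [(1×1.60×10^-19)(0.0267)] = 3.91×10^-5 s.

T ≈ 39.1 µs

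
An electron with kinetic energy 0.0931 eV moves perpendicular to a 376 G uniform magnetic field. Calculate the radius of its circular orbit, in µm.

r ≈ 27.4 µm

Convert the energy: K = 0.0931 eV = 1.49×10^-20 J.
v = √(2K/m) = √(2·1.49×10^-20/9.11×10^-31) = 1.81×10^5 m/s.
r = mv/(qB) = (9.11×10^-31)(1.81×10^5) / [(1×1.60×10^-19)(0.0376)] = 2.74×10^-5 m.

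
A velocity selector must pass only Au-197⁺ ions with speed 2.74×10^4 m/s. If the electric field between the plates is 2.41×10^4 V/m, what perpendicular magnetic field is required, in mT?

qE = qvB ⇒ B = E/v = (2.41×10^4) / (2.74×10^4) = 0.880 T.

B ≈ 880 mT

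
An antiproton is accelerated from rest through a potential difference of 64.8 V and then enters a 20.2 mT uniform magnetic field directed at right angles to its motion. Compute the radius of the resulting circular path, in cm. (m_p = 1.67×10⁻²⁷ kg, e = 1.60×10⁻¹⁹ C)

r ≈ 5.76 cm

The kinetic energy gained is K = qV = (1×1.60×10^-19)(64.8) = 1.04×10^-17 J.
v = √(2K/m) = 1.11×10^5 m/s.
r = mv/(qB) = (1.67×10^-27)(1.11×10^5) / [(1×1.60×10^-19)(0.0202)] = 0.0576 m.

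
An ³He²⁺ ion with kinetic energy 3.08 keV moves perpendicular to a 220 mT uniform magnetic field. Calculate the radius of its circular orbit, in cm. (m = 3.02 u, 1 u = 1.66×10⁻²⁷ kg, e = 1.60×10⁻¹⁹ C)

Convert the energy: K = 3.08 keV = 4.93×10^-16 J.
v = √(2K/m) = √(2·4.93×10^-16/5.01×10^-27) = 4.43×10^5 m/s.
r = mv/(qB) = (5.01×10^-27)(4.43×10^5) / [(2×1.60×10^-19)(0.220)] = 0.0316 m.

r ≈ 3.16 cm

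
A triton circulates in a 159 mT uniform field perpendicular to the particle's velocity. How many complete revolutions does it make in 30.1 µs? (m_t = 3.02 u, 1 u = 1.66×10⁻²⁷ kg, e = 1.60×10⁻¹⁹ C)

T = 2πm/(qB) = 2π(5.0132×10^-27) / [(1×1.60×10^-19)(0.159)] = 1.2382×10^-6 s.
N = t/T = 3.01×10^-5 / 1.2382×10^-6 ≈ 24.31, so 24 complete revolutions.

N = 24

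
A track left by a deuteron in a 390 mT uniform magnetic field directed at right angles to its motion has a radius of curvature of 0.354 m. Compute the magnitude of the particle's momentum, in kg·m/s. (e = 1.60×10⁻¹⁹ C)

Since qvB = mv²/r, the momentum p = mv = qBr.
p = (1×1.60×10^-19)(0.390)(0.354) = 2.21×10^-20 kg·m/s.

p ≈ 2.21×10^-20 kg·m/s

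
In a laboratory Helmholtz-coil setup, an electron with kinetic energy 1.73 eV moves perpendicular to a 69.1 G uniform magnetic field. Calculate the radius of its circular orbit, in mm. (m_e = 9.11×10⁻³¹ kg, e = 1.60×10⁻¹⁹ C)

Convert the energy: K = 1.73 eV = 2.77×10^-19 J.
v = √(2K/m) = √(2·2.77×10^-19/9.11×10^-31) = 7.80×10^5 m/s.
r = mv/(qB) = (9.11×10^-31)(7.80×10^5) / [(1×1.60×10^-19)(6.91×10^-3)] = 6.42×10^-4 m.

r ≈ 0.642 mm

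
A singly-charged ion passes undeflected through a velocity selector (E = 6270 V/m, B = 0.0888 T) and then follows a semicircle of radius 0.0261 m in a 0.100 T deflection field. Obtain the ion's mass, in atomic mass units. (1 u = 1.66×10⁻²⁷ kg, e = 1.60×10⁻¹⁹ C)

v = E/B₁ = 7.06×10^4 m/s.
From r = mv/(qB₂), m = qB₂r/v = (1×1.60×10^-19)(0.100)(0.0261) / (7.06×10^4) = 5.91×10^-27 kg.
In atomic mass units: m = 5.91×10^-27 / 1.66×10^-27 = 3.56 u.

m ≈ 3.56 u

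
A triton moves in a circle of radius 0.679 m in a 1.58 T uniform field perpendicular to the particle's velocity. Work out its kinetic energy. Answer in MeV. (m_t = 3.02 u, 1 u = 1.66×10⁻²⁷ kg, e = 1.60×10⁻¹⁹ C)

v = qBr/m = (1×1.60×10^-19)(1.58)(0.679) / (5.01×10^-27) = 3.42×10^7 m/s.
K = ½mv² = 0.5·(5.01×10^-27)·(3.42×10^7)² = 2.94×10^-12 J = 18.4 MeV.

K ≈ 18.4 MeV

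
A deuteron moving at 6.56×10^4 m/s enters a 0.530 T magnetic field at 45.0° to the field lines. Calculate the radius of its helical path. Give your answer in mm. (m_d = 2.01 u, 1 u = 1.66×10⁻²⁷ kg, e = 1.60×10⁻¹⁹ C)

Only the perpendicular component v⊥ = v sin45.0° = 4.64×10^4 m/s is bent by the field.
r = m v⊥ /(qB) = (3.34×10^-27)(4.64×10^4) / [(1×1.60×10^-19)(0.530)] = 1.83×10^-3 m.

r ≈ 1.83 mm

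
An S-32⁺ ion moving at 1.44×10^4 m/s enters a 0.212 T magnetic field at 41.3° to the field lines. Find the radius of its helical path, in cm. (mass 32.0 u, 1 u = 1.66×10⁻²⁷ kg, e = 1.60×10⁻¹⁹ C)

r ≈ 1.49 cm

Only the perpendicular component v⊥ = v sin41.3° = 9500 m/s is bent by the field.
r = m v⊥ /(qB) = (5.31×10^-26)(9500) / [(1×1.60×10^-19)(0.212)] = 0.0149 m.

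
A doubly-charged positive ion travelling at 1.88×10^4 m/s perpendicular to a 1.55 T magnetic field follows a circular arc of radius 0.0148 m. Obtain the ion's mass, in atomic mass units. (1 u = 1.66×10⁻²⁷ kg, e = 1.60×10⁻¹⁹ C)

qvB = mv²/r ⇒ m = qBr/v.
m = (2×1.60×10^-19)(1.55)(0.0148) / (1.88×10^4) = 3.90×10^-25 kg = 235 u.

m ≈ 235 u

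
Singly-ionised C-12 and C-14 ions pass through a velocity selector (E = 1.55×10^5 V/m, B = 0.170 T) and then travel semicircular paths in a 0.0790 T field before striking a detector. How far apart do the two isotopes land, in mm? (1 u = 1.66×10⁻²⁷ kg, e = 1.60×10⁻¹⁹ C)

Both emerge at v = E/B₁ = 9.12×10^5 m/s.
r = mv/(qB₂), so r₁ = 1.437 m and r₂ = 1.676 m, giving Δr = 0.239 m.
After a semicircle each ion lands a diameter 2r from the entry slit, so the separation is 2Δr = 0.479 m.

Δd ≈ 479 mm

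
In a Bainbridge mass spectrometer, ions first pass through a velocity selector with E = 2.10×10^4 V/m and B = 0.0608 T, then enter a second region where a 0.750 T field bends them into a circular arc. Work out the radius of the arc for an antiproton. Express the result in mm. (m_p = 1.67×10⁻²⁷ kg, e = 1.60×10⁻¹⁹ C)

The selector passes v = E/B = 2.10×10^4/0.0608 = 3.45×10^5 m/s.
In the deflection region, r = mv/(qB₂) = (1.67×10^-27)(3.45×10^5) / [(1×1.60×10^-19)(0.750)] = 4.81×10^-3 m.

r ≈ 4.81 mm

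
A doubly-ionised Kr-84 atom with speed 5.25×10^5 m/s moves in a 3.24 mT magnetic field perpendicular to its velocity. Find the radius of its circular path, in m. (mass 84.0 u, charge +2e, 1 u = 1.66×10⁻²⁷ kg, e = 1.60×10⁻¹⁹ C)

The magnetic force provides the centripetal force: qvB = mv²/r, so r = mv/(qB).
r = (1.39×10^-25 kg)(5.25×10^5 m/s) / [(2×1.60×10^-19 C)(3.24×10^-3 T)] = 70.6 m.

r ≈ 70.6 m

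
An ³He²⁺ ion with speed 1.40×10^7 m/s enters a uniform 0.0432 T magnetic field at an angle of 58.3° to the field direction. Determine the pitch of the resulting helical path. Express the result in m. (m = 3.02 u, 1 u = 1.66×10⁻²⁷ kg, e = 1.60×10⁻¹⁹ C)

The velocity component along B is v∥ = v cos58.3° = 7.36×10^6 m/s.
The cyclotron period T = 2πm/(qB) = 2.28×10^-6 s is set by m, q, B alone.
Pitch = v∥·T = (7.36×10^6)(2.28×10^-6) = 16.8 m.

pitch ≈ 16.8 m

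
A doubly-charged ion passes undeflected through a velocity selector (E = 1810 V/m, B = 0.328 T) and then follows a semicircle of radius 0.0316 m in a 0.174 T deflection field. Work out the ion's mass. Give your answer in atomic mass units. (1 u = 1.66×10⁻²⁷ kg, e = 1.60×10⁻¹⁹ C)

m ≈ 192 u

v = E/B₁ = 5520 m/s.
From r = mv/(qB₂), m = qB₂r/v = (2×1.60×10^-19)(0.174)(0.0316) / (5520) = 3.19×10^-25 kg.
In atomic mass units: m = 3.19×10^-25 / 1.66×10^-27 = 192 u.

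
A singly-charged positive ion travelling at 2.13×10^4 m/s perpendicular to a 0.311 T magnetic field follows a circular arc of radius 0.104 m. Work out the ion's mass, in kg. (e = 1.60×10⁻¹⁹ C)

m ≈ 2.43×10^-25 kg

qvB = mv²/r ⇒ m = qBr/v.
m = (1×1.60×10^-19)(0.311)(0.104) / (2.13×10^4) = 2.43×10^-25 kg.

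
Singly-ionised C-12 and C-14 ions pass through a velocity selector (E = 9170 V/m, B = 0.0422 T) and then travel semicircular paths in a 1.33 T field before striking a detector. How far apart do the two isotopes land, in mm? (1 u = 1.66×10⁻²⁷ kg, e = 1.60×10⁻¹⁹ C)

Δd ≈ 6.78 mm

Both emerge at v = E/B₁ = 2.17×10^5 m/s.
r = mv/(qB₂), so r₁ = 0.02034 m and r₂ = 0.02373 m, giving Δr = 3.39×10^-3 m.
After a semicircle each ion lands a diameter 2r from the entry slit, so the separation is 2Δr = 6.78×10^-3 m.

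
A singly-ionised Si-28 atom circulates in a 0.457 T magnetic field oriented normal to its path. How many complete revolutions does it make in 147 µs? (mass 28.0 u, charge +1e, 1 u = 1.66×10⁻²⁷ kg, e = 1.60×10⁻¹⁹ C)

T = 2πm/(qB) = 2π(4.648×10^-26) / [(1×1.60×10^-19)(0.457)] = 3.9940×10^-6 s.
N = t/T = 1.47×10^-4 / 3.9940×10^-6 ≈ 36.81, so 36 complete revolutions.

N = 36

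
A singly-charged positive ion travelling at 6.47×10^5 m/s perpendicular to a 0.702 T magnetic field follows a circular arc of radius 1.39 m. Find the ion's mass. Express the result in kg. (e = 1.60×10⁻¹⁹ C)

qvB = mv²/r ⇒ m = qBr/v.
m = (1×1.60×10^-19)(0.702)(1.39) / (6.47×10^5) = 2.41×10^-25 kg.

m ≈ 2.41×10^-25 kg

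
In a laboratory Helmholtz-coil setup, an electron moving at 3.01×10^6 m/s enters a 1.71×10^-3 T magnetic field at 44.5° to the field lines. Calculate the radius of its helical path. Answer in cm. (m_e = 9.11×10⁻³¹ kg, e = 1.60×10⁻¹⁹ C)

Only the perpendicular component v⊥ = v sin44.5° = 2.11×10^6 m/s is bent by the field.
r = m v⊥ /(qB) = (9.11×10^-31)(2.11×10^6) / [(1×1.60×10^-19)(1.71×10^-3)] = 7.02×10^-3 m.

r ≈ 0.702 cm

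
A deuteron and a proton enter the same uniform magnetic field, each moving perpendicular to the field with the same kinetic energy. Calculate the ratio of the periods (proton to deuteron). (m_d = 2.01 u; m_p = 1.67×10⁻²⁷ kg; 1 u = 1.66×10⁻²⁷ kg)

T = 2πm/(qB) is independent of speed, so T₂/T₁ = (m₂/q₂)/(m₁/q₁).
T_{proton}/T_{deuteron} = (1.67×10^-27/1e) / (3.34×10^-27/1e) = 0.501.

ratio ≈ 0.501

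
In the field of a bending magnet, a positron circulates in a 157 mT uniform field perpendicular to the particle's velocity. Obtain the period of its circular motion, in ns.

The cyclotron period is independent of speed: T = 2πm/(qB).
T = 2π(9.11×10^-31) / [(1×1.60×10^-19)(0.157)] = 2.28×10^-10 s.

T ≈ 0.228 ns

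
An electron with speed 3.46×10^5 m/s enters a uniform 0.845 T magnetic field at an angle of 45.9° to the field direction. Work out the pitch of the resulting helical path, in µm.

pitch ≈ 10.2 µm

The velocity component along B is v∥ = v cos45.9° = 2.41×10^5 m/s.
The cyclotron period T = 2πm/(qB) = 4.23×10^-11 s is set by m, q, B alone.
Pitch = v∥·T = (2.41×10^5)(4.23×10^-11) = 1.02×10^-5 m.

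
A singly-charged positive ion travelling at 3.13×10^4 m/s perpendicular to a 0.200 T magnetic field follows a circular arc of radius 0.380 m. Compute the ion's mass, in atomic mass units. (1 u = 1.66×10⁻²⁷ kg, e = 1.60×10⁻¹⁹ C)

qvB = mv²/r ⇒ m = qBr/v.
m = (1×1.60×10^-19)(0.200)(0.380) / (3.13×10^4) = 3.88×10^-25 kg = 234 u.

m ≈ 234 u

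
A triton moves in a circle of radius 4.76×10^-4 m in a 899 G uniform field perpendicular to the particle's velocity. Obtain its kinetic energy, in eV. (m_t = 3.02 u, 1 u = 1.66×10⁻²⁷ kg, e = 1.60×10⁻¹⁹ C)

K ≈ 0.0292 eV

v = qBr/m = (1×1.60×10^-19)(0.0899)(4.76×10^-4) / (5.01×10^-27) = 1370 m/s.
K = ½mv² = 0.5·(5.01×10^-27)·(1370)² = 4.68×10^-21 J = 0.0292 eV.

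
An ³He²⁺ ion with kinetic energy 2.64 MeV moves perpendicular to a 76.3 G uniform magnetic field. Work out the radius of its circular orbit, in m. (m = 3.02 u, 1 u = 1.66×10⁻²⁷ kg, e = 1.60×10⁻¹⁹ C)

r ≈ 26.7 m

Convert the energy: K = 2.64 MeV = 4.22×10^-13 J.
v = √(2K/m) = √(2·4.22×10^-13/5.01×10^-27) = 1.30×10^7 m/s.
r = mv/(qB) = (5.01×10^-27)(1.30×10^7) / [(2×1.60×10^-19)(7.63×10^-3)] = 26.7 m.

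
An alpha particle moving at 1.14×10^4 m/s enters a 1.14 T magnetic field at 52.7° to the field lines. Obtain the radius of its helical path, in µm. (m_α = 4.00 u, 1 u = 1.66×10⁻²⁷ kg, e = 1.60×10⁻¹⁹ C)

r ≈ 165 µm

Only the perpendicular component v⊥ = v sin52.7° = 9070 m/s is bent by the field.
r = m v⊥ /(qB) = (6.64×10^-27)(9070) / [(2×1.60×10^-19)(1.14)] = 1.65×10^-4 m.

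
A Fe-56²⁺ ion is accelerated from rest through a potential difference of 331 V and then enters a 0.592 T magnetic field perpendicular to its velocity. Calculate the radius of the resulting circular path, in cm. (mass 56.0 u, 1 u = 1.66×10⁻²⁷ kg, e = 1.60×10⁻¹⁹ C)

r ≈ 2.34 cm

The kinetic energy gained is K = qV = (2×1.60×10^-19)(331) = 1.06×10^-16 J.
v = √(2K/m) = 4.77×10^4 m/s.
r = mv/(qB) = (9.30×10^-26)(4.77×10^4) / [(2×1.60×10^-19)(0.592)] = 0.0234 m.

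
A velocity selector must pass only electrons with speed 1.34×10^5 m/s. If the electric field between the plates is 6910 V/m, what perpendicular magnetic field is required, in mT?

qE = qvB ⇒ B = E/v = (6910) / (1.34×10^5) = 0.0516 T.

B ≈ 51.6 mT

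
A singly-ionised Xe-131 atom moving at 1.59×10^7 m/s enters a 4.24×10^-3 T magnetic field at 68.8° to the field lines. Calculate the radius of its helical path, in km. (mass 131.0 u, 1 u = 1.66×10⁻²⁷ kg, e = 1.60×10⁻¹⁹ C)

r ≈ 4.75 km

Only the perpendicular component v⊥ = v sin68.8° = 1.48×10^7 m/s is bent by the field.
r = m v⊥ /(qB) = (2.17×10^-25)(1.48×10^7) / [(1×1.60×10^-19)(4.24×10^-3)] = 4750 m.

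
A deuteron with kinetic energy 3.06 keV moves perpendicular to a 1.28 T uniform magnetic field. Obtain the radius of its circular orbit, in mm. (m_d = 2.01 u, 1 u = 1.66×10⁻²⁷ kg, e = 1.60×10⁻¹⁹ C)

r ≈ 8.83 mm

Convert the energy: K = 3.06 keV = 4.90×10^-16 J.
v = √(2K/m) = √(2·4.90×10^-16/3.34×10^-27) = 5.42×10^5 m/s.
r = mv/(qB) = (3.34×10^-27)(5.42×10^5) / [(1×1.60×10^-19)(1.28)] = 8.83×10^-3 m.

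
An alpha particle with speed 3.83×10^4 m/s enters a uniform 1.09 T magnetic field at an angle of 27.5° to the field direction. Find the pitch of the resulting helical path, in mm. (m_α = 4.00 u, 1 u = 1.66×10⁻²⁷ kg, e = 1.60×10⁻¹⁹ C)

pitch ≈ 4.06 mm

The velocity component along B is v∥ = v cos27.5° = 3.40×10^4 m/s.
The cyclotron period T = 2πm/(qB) = 1.20×10^-7 s is set by m, q, B alone.
Pitch = v∥·T = (3.40×10^4)(1.20×10^-7) = 4.06×10^-3 m.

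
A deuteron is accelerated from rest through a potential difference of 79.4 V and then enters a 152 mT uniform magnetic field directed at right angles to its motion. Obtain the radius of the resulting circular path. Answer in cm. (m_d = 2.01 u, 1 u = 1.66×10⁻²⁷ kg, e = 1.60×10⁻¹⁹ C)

r ≈ 1.20 cm

The kinetic energy gained is K = qV = (1×1.60×10^-19)(79.4) = 1.27×10^-17 J.
v = √(2K/m) = 8.73×10^4 m/s.
r = mv/(qB) = (3.34×10^-27)(8.73×10^4) / [(1×1.60×10^-19)(0.152)] = 0.0120 m.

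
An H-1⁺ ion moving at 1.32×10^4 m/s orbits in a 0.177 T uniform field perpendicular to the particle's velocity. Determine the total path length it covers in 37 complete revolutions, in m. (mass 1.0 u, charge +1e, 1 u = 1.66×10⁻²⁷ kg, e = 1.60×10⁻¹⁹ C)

L ≈ 0.180 m

r = mv/(qB) = 7.74×10^-4 m, so one revolution covers 2πr = 4.86×10^-3 m.
In 37 revolutions: L = 37·2πr = 0.180 m.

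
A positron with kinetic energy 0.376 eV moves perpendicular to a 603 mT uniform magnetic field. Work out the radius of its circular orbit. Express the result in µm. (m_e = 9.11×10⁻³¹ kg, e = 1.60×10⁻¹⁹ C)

Convert the energy: K = 0.376 eV = 6.02×10^-20 J.
v = √(2K/m) = √(2·6.02×10^-20/9.11×10^-31) = 3.63×10^5 m/s.
r = mv/(qB) = (9.11×10^-31)(3.63×10^5) / [(1×1.60×10^-19)(0.603)] = 3.43×10^-6 m.

r ≈ 3.43 µm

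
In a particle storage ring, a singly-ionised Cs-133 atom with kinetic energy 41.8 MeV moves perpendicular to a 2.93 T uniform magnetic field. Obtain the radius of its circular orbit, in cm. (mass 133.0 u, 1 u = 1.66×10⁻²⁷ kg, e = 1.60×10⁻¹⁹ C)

r ≈ 367 cm

Convert the energy: K = 41.8 MeV = 6.69×10^-12 J.
v = √(2K/m) = √(2·6.69×10^-12/2.21×10^-25) = 7.78×10^6 m/s.
r = mv/(qB) = (2.21×10^-25)(7.78×10^6) / [(1×1.60×10^-19)(2.93)] = 3.67 m.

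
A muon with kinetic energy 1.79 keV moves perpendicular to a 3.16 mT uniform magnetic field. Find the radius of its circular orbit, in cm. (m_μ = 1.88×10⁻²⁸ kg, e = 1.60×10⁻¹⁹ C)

Convert the energy: K = 1.79 keV = 2.86×10^-16 J.
v = √(2K/m) = √(2·2.86×10^-16/1.88×10^-28) = 1.75×10^6 m/s.
r = mv/(qB) = (1.88×10^-28)(1.75×10^6) / [(1×1.60×10^-19)(3.16×10^-3)] = 0.649 m.

r ≈ 64.9 cm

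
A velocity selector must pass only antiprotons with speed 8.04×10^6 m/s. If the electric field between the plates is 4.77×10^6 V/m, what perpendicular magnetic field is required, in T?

B ≈ 0.593 T

qE = qvB ⇒ B = E/v = (4.77×10^6) / (8.04×10^6) = 0.593 T.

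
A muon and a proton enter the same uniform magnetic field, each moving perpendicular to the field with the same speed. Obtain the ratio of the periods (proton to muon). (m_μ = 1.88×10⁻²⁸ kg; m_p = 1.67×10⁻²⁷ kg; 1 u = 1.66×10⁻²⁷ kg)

T = 2πm/(qB) is independent of speed, so T₂/T₁ = (m₂/q₂)/(m₁/q₁).
T_{proton}/T_{muon} = (1.67×10^-27/1e) / (1.88×10^-28/1e) = 8.88.

ratio ≈ 8.88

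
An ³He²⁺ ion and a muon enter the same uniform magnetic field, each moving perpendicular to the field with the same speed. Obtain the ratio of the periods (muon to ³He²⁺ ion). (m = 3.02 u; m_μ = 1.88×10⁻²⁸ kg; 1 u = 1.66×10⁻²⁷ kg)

ratio ≈ 0.0750

T = 2πm/(qB) is independent of speed, so T₂/T₁ = (m₂/q₂)/(m₁/q₁).
T_{muon}/T_{³He²⁺ ion} = (1.88×10^-28/1e) / (5.01×10^-27/2e) = 0.0750.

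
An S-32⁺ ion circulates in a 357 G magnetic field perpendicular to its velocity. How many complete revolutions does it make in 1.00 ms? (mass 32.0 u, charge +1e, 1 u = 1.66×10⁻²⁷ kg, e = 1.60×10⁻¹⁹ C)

T = 2πm/(qB) = 2π(5.312×10^-26) / [(1×1.60×10^-19)(0.0357)] = 5.8432×10^-5 s.
N = t/T = 1.00×10^-3 / 5.8432×10^-5 ≈ 17.11, so 17 complete revolutions.

N = 17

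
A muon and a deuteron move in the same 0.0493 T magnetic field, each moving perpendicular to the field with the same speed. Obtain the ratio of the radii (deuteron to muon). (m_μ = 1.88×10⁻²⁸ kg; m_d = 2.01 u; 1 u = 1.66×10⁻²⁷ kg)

ratio ≈ 17.7

r = mv/(qB) ⇒ at equal v, r ∝ m/q.
r_{deuteron}/r_{muon} = 17.7.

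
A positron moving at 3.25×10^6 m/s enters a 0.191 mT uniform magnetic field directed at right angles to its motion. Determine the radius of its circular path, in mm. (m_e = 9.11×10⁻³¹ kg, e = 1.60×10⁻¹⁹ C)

The magnetic force provides the centripetal force: qvB = mv²/r, so r = mv/(qB).
r = (9.11×10^-31 kg)(3.25×10^6 m/s) / [(1×1.60×10^-19 C)(1.91×10^-4 T)] = 0.0969 m.

r ≈ 96.9 mm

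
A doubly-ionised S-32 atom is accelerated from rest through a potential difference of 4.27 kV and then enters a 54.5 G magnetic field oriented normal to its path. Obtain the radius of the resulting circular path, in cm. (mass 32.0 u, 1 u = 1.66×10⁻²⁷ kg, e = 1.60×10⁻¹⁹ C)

r ≈ 691 cm

The kinetic energy gained is K = qV = (2×1.60×10^-19)(4270) = 1.37×10^-15 J.
v = √(2K/m) = 2.27×10^5 m/s.
r = mv/(qB) = (5.31×10^-26)(2.27×10^5) / [(2×1.60×10^-19)(5.45×10^-3)] = 6.91 m.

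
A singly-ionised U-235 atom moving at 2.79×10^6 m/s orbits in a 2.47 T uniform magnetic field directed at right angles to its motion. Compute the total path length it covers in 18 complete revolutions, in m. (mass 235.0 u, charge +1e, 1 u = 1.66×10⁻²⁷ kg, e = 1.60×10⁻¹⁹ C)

L ≈ 311 m

r = mv/(qB) = 2.75 m, so one revolution covers 2πr = 17.3 m.
In 18 revolutions: L = 18·2πr = 311 m.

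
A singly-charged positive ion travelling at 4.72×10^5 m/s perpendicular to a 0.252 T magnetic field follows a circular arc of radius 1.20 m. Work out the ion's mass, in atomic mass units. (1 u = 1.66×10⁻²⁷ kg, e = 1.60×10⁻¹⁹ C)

m ≈ 61.8 u

qvB = mv²/r ⇒ m = qBr/v.
m = (1×1.60×10^-19)(0.252)(1.20) / (4.72×10^5) = 1.03×10^-25 kg = 61.8 u.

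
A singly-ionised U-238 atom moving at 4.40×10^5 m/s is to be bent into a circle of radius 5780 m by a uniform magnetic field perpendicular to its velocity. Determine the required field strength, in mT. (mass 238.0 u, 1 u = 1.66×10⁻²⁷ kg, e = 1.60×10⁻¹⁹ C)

qvB = mv²/r gives B = mv/(qr).
B = (3.95×10^-25)(4.40×10^5) / [(1×1.60×10^-19)(5780)] = 1.88×10^-4 T.

B ≈ 0.188 mT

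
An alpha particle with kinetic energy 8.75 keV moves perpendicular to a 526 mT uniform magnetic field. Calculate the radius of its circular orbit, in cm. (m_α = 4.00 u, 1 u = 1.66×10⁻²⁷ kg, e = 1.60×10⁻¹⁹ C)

Convert the energy: K = 8.75 keV = 1.40×10^-15 J.
v = √(2K/m) = √(2·1.40×10^-15/6.64×10^-27) = 6.49×10^5 m/s.
r = mv/(qB) = (6.64×10^-27)(6.49×10^5) / [(2×1.60×10^-19)(0.526)] = 0.0256 m.

r ≈ 2.56 cm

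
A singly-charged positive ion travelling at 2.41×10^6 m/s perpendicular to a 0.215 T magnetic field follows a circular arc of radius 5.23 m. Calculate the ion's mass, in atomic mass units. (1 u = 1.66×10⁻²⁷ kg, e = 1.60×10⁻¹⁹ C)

m ≈ 45.0 u

qvB = mv²/r ⇒ m = qBr/v.
m = (1×1.60×10^-19)(0.215)(5.23) / (2.41×10^6) = 7.47×10^-26 kg = 45.0 u.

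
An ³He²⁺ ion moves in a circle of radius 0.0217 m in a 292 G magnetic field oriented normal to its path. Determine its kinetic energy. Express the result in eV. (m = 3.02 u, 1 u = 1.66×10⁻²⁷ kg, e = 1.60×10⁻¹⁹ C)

v = qBr/m = (2×1.60×10^-19)(0.0292)(0.0217) / (5.01×10^-27) = 4.04×10^4 m/s.
K = ½mv² = 0.5·(5.01×10^-27)·(4.04×10^4)² = 4.10×10^-18 J = 25.6 eV.

K ≈ 25.6 eV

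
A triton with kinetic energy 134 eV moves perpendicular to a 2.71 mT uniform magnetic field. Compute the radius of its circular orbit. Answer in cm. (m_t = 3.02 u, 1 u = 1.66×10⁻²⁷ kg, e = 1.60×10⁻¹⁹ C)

Convert the energy: K = 134 eV = 2.14×10^-17 J.
v = √(2K/m) = √(2·2.14×10^-17/5.01×10^-27) = 9.25×10^4 m/s.
r = mv/(qB) = (5.01×10^-27)(9.25×10^4) / [(1×1.60×10^-19)(2.71×10^-3)] = 1.07 m.

r ≈ 107 cm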